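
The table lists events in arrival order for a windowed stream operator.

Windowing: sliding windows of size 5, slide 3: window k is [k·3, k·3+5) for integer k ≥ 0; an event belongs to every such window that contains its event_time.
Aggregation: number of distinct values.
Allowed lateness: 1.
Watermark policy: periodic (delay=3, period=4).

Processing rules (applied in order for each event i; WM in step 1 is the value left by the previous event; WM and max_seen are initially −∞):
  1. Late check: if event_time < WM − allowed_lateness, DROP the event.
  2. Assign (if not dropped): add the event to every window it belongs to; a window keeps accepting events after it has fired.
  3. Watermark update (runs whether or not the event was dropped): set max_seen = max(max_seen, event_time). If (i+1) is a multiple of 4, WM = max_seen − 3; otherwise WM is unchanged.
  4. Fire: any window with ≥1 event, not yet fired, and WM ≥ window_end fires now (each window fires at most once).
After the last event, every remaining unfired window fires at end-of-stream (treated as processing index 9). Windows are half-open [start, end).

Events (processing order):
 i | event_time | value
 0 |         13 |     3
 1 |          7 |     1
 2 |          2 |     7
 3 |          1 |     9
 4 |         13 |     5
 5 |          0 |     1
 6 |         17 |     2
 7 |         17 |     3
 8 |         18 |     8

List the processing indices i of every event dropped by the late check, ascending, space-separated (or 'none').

5

i=0 t=13 v=3: → [12,17),[9,14); WM=−∞
i=1 t=7 v=1: → [6,11),[3,8); WM=−∞
i=2 t=2 v=7: → [0,5); WM=−∞
i=3 t=1 v=9: → [0,5); WM=10; [0,5) fires=2 [3,8) fires=1
i=4 t=13 v=5: → [12,17),[9,14); WM=10
i=5 t=0 v=1: DROP (t<10-1); WM=10
i=6 t=17 v=2: → [15,20); WM=10
i=7 t=17 v=3: → [15,20); WM=14; [6,11) fires=1 [9,14) fires=2
i=8 t=18 v=8: → [18,23),[15,20); WM=14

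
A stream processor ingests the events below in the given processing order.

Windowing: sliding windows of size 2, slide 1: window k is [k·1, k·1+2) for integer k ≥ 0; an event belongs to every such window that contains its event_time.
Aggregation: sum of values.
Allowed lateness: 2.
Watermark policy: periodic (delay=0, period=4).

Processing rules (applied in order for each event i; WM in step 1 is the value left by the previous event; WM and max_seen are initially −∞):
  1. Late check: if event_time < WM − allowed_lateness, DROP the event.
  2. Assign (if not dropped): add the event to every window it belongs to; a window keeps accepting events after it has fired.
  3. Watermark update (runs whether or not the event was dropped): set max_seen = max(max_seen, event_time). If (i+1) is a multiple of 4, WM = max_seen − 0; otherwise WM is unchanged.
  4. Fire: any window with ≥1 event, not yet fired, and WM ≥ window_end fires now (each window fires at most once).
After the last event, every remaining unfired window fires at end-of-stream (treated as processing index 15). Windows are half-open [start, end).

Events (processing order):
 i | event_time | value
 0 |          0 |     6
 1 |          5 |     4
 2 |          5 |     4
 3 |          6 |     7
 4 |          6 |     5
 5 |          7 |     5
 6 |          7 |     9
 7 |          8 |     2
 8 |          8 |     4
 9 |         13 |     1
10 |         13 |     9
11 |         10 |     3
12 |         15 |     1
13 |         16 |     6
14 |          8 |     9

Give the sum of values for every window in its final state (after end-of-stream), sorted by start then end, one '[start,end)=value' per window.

[0,2)=6 [4,6)=8 [5,7)=20 [6,8)=26 [7,9)=20 [8,10)=6 [9,11)=3 [10,12)=3 [12,14)=10 [13,15)=10 [14,16)=1 [15,17)=7 [16,18)=6

i=0 t=0 v=6: → [0,2); WM=−∞
i=1 t=5 v=4: → [5,7),[4,6); WM=−∞
i=2 t=5 v=4: → [5,7),[4,6); WM=−∞
i=3 t=6 v=7: → [6,8),[5,7); WM=6; [0,2) fires=6 [4,6) fires=8
i=4 t=6 v=5: → [6,8),[5,7); WM=6
i=5 t=7 v=5: → [7,9),[6,8); WM=6
i=6 t=7 v=9: → [7,9),[6,8); WM=6
i=7 t=8 v=2: → [8,10),[7,9); WM=8; [5,7) fires=20 [6,8) fires=26
i=8 t=8 v=4: → [8,10),[7,9); WM=8
i=9 t=13 v=1: → [13,15),[12,14); WM=8
i=10 t=13 v=9: → [13,15),[12,14); WM=8
i=11 t=10 v=3: → [10,12),[9,11); WM=13; [7,9) fires=20 [8,10) fires=6 [9,11) fires=3 [10,12) fires=3
i=12 t=15 v=1: → [15,17),[14,16); WM=13
i=13 t=16 v=6: → [16,18),[15,17); WM=13
i=14 t=8 v=9: DROP (t<13-2); WM=13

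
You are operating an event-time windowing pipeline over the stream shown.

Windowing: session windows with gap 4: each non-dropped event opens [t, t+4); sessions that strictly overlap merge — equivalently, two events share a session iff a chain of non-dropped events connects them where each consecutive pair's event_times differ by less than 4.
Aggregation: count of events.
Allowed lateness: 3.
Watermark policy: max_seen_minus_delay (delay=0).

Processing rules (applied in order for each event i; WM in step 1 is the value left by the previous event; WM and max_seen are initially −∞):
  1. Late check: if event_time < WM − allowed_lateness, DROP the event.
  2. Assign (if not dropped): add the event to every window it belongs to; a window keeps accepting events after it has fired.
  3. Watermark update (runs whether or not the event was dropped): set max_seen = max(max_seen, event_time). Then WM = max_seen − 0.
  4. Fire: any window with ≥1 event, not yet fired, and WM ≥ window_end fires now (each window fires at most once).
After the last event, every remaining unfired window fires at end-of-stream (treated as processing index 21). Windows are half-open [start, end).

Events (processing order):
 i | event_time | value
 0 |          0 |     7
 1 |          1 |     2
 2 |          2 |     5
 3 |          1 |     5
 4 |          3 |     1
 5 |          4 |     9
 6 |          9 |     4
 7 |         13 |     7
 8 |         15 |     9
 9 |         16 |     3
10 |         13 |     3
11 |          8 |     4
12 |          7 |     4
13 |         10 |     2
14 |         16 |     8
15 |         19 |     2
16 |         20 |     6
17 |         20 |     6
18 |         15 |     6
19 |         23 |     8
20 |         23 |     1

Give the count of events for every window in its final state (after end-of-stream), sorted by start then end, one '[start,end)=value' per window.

[0,8)=6 [9,13)=1 [13,27)=10

i=0 t=0 v=7: → [0,4); WM=0
i=1 t=1 v=2: → [0,5); WM=1
i=2 t=2 v=5: → [0,6); WM=2
i=3 t=1 v=5: → [0,6); WM=2
i=4 t=3 v=1: → [0,7); WM=3
i=5 t=4 v=9: → [0,8); WM=4
i=6 t=9 v=4: → [9,13); WM=9
i=7 t=13 v=7: → [13,17); WM=13
i=8 t=15 v=9: → [13,19); WM=15
i=9 t=16 v=3: → [13,20); WM=16
i=10 t=13 v=3: → [13,20); WM=16
i=11 t=8 v=4: DROP (t<16-3); WM=16
i=12 t=7 v=4: DROP (t<16-3); WM=16
i=13 t=10 v=2: DROP (t<16-3); WM=16
i=14 t=16 v=8: → [13,20); WM=16
i=15 t=19 v=2: → [13,23); WM=19
i=16 t=20 v=6: → [13,24); WM=20
i=17 t=20 v=6: → [13,24); WM=20
i=18 t=15 v=6: DROP (t<20-3); WM=20
i=19 t=23 v=8: → [13,27); WM=23
i=20 t=23 v=1: → [13,27); WM=23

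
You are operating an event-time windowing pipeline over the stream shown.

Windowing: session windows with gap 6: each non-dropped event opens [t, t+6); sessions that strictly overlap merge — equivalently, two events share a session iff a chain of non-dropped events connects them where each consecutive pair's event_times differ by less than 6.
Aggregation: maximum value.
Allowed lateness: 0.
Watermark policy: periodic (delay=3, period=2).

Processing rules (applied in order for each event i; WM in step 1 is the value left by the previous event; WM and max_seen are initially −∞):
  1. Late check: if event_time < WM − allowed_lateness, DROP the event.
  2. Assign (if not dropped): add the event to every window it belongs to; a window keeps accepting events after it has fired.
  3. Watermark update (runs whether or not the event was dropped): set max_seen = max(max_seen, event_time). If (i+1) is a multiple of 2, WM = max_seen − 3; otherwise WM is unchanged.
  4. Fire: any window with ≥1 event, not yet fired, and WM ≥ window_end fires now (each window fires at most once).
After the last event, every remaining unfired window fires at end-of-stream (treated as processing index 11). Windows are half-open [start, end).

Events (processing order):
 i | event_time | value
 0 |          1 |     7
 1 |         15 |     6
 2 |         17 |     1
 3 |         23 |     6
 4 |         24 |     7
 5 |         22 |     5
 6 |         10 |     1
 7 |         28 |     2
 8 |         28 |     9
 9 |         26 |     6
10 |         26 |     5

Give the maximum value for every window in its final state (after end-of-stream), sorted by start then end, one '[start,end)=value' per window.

[1,7)=7 [15,34)=9

i=0 t=1 v=7: → [1,7); WM=−∞
i=1 t=15 v=6: → [15,21); WM=12
i=2 t=17 v=1: → [15,23); WM=12
i=3 t=23 v=6: → [23,29); WM=20
i=4 t=24 v=7: → [23,30); WM=20
i=5 t=22 v=5: → [15,30); WM=21
i=6 t=10 v=1: DROP (t<21-0); WM=21
i=7 t=28 v=2: → [15,34); WM=25
i=8 t=28 v=9: → [15,34); WM=25
i=9 t=26 v=6: → [15,34); WM=25
i=10 t=26 v=5: → [15,34); WM=25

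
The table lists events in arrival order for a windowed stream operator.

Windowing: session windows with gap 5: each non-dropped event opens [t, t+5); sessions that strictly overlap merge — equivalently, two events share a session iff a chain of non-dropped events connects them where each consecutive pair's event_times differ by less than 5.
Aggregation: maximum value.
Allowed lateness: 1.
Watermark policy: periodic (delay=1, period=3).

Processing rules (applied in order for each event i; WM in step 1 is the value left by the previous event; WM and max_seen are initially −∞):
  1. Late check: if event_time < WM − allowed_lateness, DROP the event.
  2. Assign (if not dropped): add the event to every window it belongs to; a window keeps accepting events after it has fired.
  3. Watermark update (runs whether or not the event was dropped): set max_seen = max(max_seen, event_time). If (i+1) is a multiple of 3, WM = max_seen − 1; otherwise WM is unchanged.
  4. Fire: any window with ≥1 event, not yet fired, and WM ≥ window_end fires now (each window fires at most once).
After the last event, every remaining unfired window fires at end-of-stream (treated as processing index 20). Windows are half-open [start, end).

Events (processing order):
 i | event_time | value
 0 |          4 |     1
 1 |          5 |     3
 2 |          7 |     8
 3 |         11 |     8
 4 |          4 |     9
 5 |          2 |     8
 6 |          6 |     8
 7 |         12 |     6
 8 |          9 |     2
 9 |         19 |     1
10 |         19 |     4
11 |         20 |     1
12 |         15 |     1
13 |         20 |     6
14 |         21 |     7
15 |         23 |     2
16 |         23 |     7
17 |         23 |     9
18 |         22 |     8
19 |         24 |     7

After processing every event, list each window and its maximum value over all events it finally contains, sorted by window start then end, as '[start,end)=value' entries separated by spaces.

[4,17)=8 [19,29)=9

i=0 t=4 v=1: → [4,9); WM=−∞
i=1 t=5 v=3: → [4,10); WM=−∞
i=2 t=7 v=8: → [4,12); WM=6
i=3 t=11 v=8: → [4,16); WM=6
i=4 t=4 v=9: DROP (t<6-1); WM=6
i=5 t=2 v=8: DROP (t<6-1); WM=10
i=6 t=6 v=8: DROP (t<10-1); WM=10
i=7 t=12 v=6: → [4,17); WM=10
i=8 t=9 v=2: → [4,17); WM=11
i=9 t=19 v=1: → [19,24); WM=11
i=10 t=19 v=4: → [19,24); WM=11
i=11 t=20 v=1: → [19,25); WM=19
i=12 t=15 v=1: DROP (t<19-1); WM=19
i=13 t=20 v=6: → [19,25); WM=19
i=14 t=21 v=7: → [19,26); WM=20
i=15 t=23 v=2: → [19,28); WM=20
i=16 t=23 v=7: → [19,28); WM=20
i=17 t=23 v=9: → [19,28); WM=22
i=18 t=22 v=8: → [19,28); WM=22
i=19 t=24 v=7: → [19,29); WM=22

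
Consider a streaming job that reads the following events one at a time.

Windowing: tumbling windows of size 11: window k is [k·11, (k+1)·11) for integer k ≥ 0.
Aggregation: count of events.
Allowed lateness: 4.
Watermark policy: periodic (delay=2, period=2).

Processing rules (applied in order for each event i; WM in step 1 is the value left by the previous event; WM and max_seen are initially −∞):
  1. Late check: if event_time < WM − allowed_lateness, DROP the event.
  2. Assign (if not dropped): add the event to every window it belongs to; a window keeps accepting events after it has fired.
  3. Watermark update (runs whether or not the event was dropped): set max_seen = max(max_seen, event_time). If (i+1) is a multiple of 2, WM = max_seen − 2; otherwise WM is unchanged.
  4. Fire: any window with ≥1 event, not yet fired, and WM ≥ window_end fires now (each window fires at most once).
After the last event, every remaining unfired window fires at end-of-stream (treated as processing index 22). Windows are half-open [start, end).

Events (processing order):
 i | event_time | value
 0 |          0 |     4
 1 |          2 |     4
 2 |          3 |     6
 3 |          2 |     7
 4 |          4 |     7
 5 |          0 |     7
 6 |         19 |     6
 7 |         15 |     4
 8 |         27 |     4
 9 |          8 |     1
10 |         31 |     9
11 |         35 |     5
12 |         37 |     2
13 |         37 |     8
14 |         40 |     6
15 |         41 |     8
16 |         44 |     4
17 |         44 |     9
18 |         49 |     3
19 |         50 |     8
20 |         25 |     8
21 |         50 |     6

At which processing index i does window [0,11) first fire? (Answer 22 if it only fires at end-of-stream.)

7

i=0 t=0 v=4: → [0,11); WM=−∞
i=1 t=2 v=4: → [0,11); WM=0
i=2 t=3 v=6: → [0,11); WM=0
i=3 t=2 v=7: → [0,11); WM=1
i=4 t=4 v=7: → [0,11); WM=1
i=5 t=0 v=7: → [0,11); WM=2
i=6 t=19 v=6: → [11,22); WM=2
i=7 t=15 v=4: → [11,22); WM=17; [0,11) fires=6
i=8 t=27 v=4: → [22,33); WM=17
i=9 t=8 v=1: DROP (t<17-4); WM=25; [11,22) fires=2
i=10 t=31 v=9: → [22,33); WM=25
i=11 t=35 v=5: → [33,44); WM=33; [22,33) fires=2
i=12 t=37 v=2: → [33,44); WM=33
i=13 t=37 v=8: → [33,44); WM=35
i=14 t=40 v=6: → [33,44); WM=35
i=15 t=41 v=8: → [33,44); WM=39
i=16 t=44 v=4: → [44,55); WM=39
i=17 t=44 v=9: → [44,55); WM=42
i=18 t=49 v=3: → [44,55); WM=42
i=19 t=50 v=8: → [44,55); WM=48; [33,44) fires=5
i=20 t=25 v=8: DROP (t<48-4); WM=48
i=21 t=50 v=6: → [44,55); WM=48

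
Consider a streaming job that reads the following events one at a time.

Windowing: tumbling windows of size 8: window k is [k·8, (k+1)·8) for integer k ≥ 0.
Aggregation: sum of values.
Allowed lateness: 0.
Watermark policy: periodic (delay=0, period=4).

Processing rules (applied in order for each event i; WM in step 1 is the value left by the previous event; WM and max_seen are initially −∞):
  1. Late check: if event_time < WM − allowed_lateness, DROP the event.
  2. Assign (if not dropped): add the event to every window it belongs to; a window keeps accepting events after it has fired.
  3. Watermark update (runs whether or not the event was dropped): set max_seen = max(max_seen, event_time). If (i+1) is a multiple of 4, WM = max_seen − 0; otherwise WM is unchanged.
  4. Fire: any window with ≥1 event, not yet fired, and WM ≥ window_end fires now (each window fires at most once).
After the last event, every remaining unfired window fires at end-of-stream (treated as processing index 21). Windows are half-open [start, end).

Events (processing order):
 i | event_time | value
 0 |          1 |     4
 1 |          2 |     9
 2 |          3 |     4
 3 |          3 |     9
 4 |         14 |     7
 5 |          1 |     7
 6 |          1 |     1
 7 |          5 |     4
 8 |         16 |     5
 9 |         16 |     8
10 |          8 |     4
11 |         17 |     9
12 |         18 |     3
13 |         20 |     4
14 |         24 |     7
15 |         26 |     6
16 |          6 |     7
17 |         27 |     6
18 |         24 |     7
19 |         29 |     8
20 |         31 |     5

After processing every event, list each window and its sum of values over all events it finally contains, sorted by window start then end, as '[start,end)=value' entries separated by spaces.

[0,8)=30 [8,16)=7 [16,24)=29 [24,32)=32

i=0 t=1 v=4: → [0,8); WM=−∞
i=1 t=2 v=9: → [0,8); WM=−∞
i=2 t=3 v=4: → [0,8); WM=−∞
i=3 t=3 v=9: → [0,8); WM=3
i=4 t=14 v=7: → [8,16); WM=3
i=5 t=1 v=7: DROP (t<3-0); WM=3
i=6 t=1 v=1: DROP (t<3-0); WM=3
i=7 t=5 v=4: → [0,8); WM=14; [0,8) fires=30
i=8 t=16 v=5: → [16,24); WM=14
i=9 t=16 v=8: → [16,24); WM=14
i=10 t=8 v=4: DROP (t<14-0); WM=14
i=11 t=17 v=9: → [16,24); WM=17; [8,16) fires=7
i=12 t=18 v=3: → [16,24); WM=17
i=13 t=20 v=4: → [16,24); WM=17
i=14 t=24 v=7: → [24,32); WM=17
i=15 t=26 v=6: → [24,32); WM=26; [16,24) fires=29
i=16 t=6 v=7: DROP (t<26-0); WM=26
i=17 t=27 v=6: → [24,32); WM=26
i=18 t=24 v=7: DROP (t<26-0); WM=26
i=19 t=29 v=8: → [24,32); WM=29
i=20 t=31 v=5: → [24,32); WM=29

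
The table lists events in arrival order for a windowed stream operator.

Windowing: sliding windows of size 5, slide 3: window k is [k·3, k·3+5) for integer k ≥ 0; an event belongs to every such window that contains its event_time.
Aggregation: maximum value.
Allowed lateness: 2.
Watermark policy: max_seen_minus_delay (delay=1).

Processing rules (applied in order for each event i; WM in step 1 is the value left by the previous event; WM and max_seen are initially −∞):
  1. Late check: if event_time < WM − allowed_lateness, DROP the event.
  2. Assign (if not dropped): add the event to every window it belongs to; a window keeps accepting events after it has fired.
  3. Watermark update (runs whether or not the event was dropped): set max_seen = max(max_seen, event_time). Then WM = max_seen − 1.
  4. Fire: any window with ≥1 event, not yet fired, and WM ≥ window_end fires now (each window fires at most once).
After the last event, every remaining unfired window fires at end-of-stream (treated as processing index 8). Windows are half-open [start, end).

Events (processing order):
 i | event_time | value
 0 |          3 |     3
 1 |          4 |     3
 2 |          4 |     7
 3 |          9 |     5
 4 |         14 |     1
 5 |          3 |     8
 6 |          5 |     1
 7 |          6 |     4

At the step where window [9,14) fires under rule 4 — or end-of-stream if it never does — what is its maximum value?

5

i=0 t=3 v=3: → [3,8),[0,5); WM=2
i=1 t=4 v=3: → [3,8),[0,5); WM=3
i=2 t=4 v=7: → [3,8),[0,5); WM=3
i=3 t=9 v=5: → [9,14),[6,11); WM=8; [0,5) fires=7 [3,8) fires=7
i=4 t=14 v=1: → [12,17); WM=13; [6,11) fires=5
i=5 t=3 v=8: DROP (t<13-2); WM=13
i=6 t=5 v=1: DROP (t<13-2); WM=13
i=7 t=6 v=4: DROP (t<13-2); WM=13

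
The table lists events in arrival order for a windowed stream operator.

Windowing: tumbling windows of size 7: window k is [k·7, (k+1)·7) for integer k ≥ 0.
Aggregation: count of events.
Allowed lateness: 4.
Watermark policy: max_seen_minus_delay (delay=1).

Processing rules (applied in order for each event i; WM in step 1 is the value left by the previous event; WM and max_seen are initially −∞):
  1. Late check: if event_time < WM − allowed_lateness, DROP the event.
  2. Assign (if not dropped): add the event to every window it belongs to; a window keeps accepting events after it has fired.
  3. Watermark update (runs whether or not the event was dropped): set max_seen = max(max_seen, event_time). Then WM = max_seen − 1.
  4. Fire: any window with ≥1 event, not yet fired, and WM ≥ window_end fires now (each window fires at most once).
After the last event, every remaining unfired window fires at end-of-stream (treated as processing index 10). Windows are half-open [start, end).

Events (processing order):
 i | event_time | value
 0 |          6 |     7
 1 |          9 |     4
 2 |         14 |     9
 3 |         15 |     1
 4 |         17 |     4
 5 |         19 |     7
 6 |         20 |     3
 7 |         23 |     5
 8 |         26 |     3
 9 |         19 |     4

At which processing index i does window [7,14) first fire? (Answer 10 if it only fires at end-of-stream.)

3

i=0 t=6 v=7: → [0,7); WM=5
i=1 t=9 v=4: → [7,14); WM=8; [0,7) fires=1
i=2 t=14 v=9: → [14,21); WM=13
i=3 t=15 v=1: → [14,21); WM=14; [7,14) fires=1
i=4 t=17 v=4: → [14,21); WM=16
i=5 t=19 v=7: → [14,21); WM=18
i=6 t=20 v=3: → [14,21); WM=19
i=7 t=23 v=5: → [21,28); WM=22; [14,21) fires=5
i=8 t=26 v=3: → [21,28); WM=25
i=9 t=19 v=4: DROP (t<25-4); WM=25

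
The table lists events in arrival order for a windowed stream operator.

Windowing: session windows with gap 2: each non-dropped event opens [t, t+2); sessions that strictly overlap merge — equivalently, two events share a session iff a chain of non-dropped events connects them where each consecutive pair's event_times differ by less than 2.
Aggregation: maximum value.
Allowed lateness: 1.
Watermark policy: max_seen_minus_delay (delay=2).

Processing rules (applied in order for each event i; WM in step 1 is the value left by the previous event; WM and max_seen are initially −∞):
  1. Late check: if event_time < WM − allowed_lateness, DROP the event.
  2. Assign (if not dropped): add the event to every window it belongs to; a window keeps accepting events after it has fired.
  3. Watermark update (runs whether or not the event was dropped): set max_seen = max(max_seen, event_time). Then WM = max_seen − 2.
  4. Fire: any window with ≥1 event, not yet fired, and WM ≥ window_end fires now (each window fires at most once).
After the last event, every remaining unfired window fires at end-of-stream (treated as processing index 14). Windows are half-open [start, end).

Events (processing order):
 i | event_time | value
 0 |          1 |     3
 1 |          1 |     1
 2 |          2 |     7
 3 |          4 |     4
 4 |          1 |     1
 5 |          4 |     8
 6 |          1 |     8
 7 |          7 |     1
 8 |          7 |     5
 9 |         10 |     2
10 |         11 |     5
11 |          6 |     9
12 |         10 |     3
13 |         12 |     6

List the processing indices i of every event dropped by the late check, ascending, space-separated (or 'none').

11

i=0 t=1 v=3: → [1,3); WM=-1
i=1 t=1 v=1: → [1,3); WM=-1
i=2 t=2 v=7: → [1,4); WM=0
i=3 t=4 v=4: → [4,6); WM=2
i=4 t=1 v=1: → [1,4); WM=2
i=5 t=4 v=8: → [4,6); WM=2
i=6 t=1 v=8: → [1,4); WM=2
i=7 t=7 v=1: → [7,9); WM=5
i=8 t=7 v=5: → [7,9); WM=5
i=9 t=10 v=2: → [10,12); WM=8
i=10 t=11 v=5: → [10,13); WM=9
i=11 t=6 v=9: DROP (t<9-1); WM=9
i=12 t=10 v=3: → [10,13); WM=9
i=13 t=12 v=6: → [10,14); WM=10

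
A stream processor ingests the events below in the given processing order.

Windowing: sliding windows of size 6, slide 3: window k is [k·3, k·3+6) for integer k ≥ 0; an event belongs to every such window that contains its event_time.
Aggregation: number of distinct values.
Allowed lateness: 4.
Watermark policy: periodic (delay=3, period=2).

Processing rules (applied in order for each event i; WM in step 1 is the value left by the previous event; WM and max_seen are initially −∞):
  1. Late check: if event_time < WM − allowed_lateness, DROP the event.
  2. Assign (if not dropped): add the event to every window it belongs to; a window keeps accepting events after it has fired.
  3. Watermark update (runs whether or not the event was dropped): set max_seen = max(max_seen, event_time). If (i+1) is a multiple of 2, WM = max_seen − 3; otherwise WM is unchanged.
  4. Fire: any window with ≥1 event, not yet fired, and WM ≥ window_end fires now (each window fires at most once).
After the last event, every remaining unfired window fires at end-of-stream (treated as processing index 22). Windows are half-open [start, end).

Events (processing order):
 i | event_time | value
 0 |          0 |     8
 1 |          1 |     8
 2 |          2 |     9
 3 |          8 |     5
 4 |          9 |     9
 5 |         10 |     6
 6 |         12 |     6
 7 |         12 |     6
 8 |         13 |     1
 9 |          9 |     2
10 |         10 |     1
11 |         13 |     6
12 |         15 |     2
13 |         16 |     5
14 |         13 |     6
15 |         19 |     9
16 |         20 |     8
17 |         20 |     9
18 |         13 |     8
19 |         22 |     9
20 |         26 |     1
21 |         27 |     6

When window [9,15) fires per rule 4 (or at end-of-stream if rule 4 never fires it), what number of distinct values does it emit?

i=0 t=0 v=8: → [0,6); WM=−∞
i=1 t=1 v=8: → [0,6); WM=-2
i=2 t=2 v=9: → [0,6); WM=-2
i=3 t=8 v=5: → [6,12),[3,9); WM=5
i=4 t=9 v=9: → [9,15),[6,12); WM=5
i=5 t=10 v=6: → [9,15),[6,12); WM=7; [0,6) fires=2
i=6 t=12 v=6: → [12,18),[9,15); WM=7
i=7 t=12 v=6: → [12,18),[9,15); WM=9; [3,9) fires=1
i=8 t=13 v=1: → [12,18),[9,15); WM=9
i=9 t=9 v=2: → [9,15),[6,12); WM=10
i=10 t=10 v=1: → [9,15),[6,12); WM=10
i=11 t=13 v=6: → [12,18),[9,15); WM=10
i=12 t=15 v=2: → [15,21),[12,18); WM=10
i=13 t=16 v=5: → [15,21),[12,18); WM=13; [6,12) fires=5
i=14 t=13 v=6: → [12,18),[9,15); WM=13
i=15 t=19 v=9: → [18,24),[15,21); WM=16; [9,15) fires=4
i=16 t=20 v=8: → [18,24),[15,21); WM=16
i=17 t=20 v=9: → [18,24),[15,21); WM=17
i=18 t=13 v=8: → [12,18),[9,15); WM=17
i=19 t=22 v=9: → [21,27),[18,24); WM=19; [12,18) fires=5
i=20 t=26 v=1: → [24,30),[21,27); WM=19
i=21 t=27 v=6: → [27,33),[24,30); WM=24; [15,21) fires=4 [18,24) fires=2

4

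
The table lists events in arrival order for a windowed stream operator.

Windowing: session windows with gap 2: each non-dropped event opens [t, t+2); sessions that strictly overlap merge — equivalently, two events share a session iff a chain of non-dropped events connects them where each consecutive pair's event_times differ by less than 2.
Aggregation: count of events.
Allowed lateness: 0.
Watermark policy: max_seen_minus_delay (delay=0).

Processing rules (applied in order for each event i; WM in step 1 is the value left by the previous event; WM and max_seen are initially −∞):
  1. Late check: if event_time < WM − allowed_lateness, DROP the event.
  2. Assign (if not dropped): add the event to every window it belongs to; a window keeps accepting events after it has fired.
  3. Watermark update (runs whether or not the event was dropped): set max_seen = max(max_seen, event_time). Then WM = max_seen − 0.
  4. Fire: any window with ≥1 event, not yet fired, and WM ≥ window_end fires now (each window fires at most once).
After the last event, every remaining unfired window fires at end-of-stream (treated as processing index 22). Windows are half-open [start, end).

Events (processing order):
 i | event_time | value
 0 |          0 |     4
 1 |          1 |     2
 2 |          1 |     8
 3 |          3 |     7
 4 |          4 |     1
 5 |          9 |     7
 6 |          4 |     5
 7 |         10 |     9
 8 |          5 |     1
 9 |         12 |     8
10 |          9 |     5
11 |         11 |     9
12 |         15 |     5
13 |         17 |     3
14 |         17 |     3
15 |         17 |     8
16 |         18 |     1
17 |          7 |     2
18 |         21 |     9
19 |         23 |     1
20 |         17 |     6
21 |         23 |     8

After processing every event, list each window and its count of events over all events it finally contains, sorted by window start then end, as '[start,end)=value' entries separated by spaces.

i=0 t=0 v=4: → [0,2); WM=0
i=1 t=1 v=2: → [0,3); WM=1
i=2 t=1 v=8: → [0,3); WM=1
i=3 t=3 v=7: → [3,5); WM=3
i=4 t=4 v=1: → [3,6); WM=4
i=5 t=9 v=7: → [9,11); WM=9
i=6 t=4 v=5: DROP (t<9-0); WM=9
i=7 t=10 v=9: → [9,12); WM=10
i=8 t=5 v=1: DROP (t<10-0); WM=10
i=9 t=12 v=8: → [12,14); WM=12
i=10 t=9 v=5: DROP (t<12-0); WM=12
i=11 t=11 v=9: DROP (t<12-0); WM=12
i=12 t=15 v=5: → [15,17); WM=15
i=13 t=17 v=3: → [17,19); WM=17
i=14 t=17 v=3: → [17,19); WM=17
i=15 t=17 v=8: → [17,19); WM=17
i=16 t=18 v=1: → [17,20); WM=18
i=17 t=7 v=2: DROP (t<18-0); WM=18
i=18 t=21 v=9: → [21,23); WM=21
i=19 t=23 v=1: → [23,25); WM=23
i=20 t=17 v=6: DROP (t<23-0); WM=23
i=21 t=23 v=8: → [23,25); WM=23

[0,3)=3 [3,6)=2 [9,12)=2 [12,14)=1 [15,17)=1 [17,20)=4 [21,23)=1 [23,25)=2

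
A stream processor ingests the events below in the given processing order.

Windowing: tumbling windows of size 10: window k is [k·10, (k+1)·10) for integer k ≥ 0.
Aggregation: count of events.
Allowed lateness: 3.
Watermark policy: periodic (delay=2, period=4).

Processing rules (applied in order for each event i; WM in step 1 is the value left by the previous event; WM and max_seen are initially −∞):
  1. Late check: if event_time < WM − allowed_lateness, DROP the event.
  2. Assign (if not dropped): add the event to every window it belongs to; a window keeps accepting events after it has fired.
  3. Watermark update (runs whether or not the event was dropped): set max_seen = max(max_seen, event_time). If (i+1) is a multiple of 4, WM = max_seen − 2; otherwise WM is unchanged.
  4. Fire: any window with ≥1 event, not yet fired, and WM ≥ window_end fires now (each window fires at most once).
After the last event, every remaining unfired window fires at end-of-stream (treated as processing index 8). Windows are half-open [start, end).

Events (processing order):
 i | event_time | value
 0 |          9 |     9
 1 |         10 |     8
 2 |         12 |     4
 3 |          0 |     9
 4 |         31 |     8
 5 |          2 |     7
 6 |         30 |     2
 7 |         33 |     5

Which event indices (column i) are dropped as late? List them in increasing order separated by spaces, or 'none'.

i=0 t=9 v=9: → [0,10); WM=−∞
i=1 t=10 v=8: → [10,20); WM=−∞
i=2 t=12 v=4: → [10,20); WM=−∞
i=3 t=0 v=9: → [0,10); WM=10; [0,10) fires=2
i=4 t=31 v=8: → [30,40); WM=10
i=5 t=2 v=7: DROP (t<10-3); WM=10
i=6 t=30 v=2: → [30,40); WM=10
i=7 t=33 v=5: → [30,40); WM=31; [10,20) fires=2

5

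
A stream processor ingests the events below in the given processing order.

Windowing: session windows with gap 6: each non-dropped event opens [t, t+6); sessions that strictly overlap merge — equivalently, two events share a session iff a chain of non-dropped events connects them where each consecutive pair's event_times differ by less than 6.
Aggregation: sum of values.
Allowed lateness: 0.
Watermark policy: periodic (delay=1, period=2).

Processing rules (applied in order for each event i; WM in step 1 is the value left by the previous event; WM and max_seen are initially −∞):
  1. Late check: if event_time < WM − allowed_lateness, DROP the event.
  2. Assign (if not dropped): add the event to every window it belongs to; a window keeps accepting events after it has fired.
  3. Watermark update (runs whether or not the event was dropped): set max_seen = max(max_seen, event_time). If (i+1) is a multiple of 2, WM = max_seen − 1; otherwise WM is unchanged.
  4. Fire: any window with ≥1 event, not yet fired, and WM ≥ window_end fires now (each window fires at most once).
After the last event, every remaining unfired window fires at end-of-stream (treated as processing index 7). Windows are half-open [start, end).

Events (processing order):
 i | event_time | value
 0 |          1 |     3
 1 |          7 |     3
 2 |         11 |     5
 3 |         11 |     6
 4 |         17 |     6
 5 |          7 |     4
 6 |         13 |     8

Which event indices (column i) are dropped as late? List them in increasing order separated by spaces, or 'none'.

5 6

i=0 t=1 v=3: → [1,7); WM=−∞
i=1 t=7 v=3: → [7,13); WM=6
i=2 t=11 v=5: → [7,17); WM=6
i=3 t=11 v=6: → [7,17); WM=10
i=4 t=17 v=6: → [17,23); WM=10
i=5 t=7 v=4: DROP (t<10-0); WM=16
i=6 t=13 v=8: DROP (t<16-0); WM=16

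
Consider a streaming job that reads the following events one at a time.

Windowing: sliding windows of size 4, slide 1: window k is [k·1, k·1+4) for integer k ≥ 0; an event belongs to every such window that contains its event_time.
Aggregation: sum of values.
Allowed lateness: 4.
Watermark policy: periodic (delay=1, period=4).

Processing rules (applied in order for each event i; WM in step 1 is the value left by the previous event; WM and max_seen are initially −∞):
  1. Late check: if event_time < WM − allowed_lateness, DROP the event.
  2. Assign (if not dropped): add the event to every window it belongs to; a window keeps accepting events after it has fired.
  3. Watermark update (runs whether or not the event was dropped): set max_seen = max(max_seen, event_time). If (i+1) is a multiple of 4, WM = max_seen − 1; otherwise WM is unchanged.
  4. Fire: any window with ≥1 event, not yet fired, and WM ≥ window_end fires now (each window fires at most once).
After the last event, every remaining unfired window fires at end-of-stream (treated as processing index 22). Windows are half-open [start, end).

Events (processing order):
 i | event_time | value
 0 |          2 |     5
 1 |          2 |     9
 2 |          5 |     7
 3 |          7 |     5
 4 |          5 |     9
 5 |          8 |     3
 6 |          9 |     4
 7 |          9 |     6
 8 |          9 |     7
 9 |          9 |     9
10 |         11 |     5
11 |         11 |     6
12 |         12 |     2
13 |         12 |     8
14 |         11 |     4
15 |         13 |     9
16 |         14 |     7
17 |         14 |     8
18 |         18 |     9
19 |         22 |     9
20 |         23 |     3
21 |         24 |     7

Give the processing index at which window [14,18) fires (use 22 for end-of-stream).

i=0 t=2 v=5: → [2,6),[1,5),[0,4); WM=−∞
i=1 t=2 v=9: → [2,6),[1,5),[0,4); WM=−∞
i=2 t=5 v=7: → [5,9),[4,8),[3,7),[2,6); WM=−∞
i=3 t=7 v=5: → [7,11),[6,10),[5,9),[4,8); WM=6; [0,4) fires=14 [1,5) fires=14 [2,6) fires=21
i=4 t=5 v=9: → [5,9),[4,8),[3,7),[2,6); WM=6
i=5 t=8 v=3: → [8,12),[7,11),[6,10),[5,9); WM=6
i=6 t=9 v=4: → [9,13),[8,12),[7,11),[6,10); WM=6
i=7 t=9 v=6: → [9,13),[8,12),[7,11),[6,10); WM=8; [3,7) fires=16 [4,8) fires=21
i=8 t=9 v=7: → [9,13),[8,12),[7,11),[6,10); WM=8
i=9 t=9 v=9: → [9,13),[8,12),[7,11),[6,10); WM=8
i=10 t=11 v=5: → [11,15),[10,14),[9,13),[8,12); WM=8
i=11 t=11 v=6: → [11,15),[10,14),[9,13),[8,12); WM=10; [5,9) fires=24 [6,10) fires=34
i=12 t=12 v=2: → [12,16),[11,15),[10,14),[9,13); WM=10
i=13 t=12 v=8: → [12,16),[11,15),[10,14),[9,13); WM=10
i=14 t=11 v=4: → [11,15),[10,14),[9,13),[8,12); WM=10
i=15 t=13 v=9: → [13,17),[12,16),[11,15),[10,14); WM=12; [7,11) fires=34 [8,12) fires=44
i=16 t=14 v=7: → [14,18),[13,17),[12,16),[11,15); WM=12
i=17 t=14 v=8: → [14,18),[13,17),[12,16),[11,15); WM=12
i=18 t=18 v=9: → [18,22),[17,21),[16,20),[15,19); WM=12
i=19 t=22 v=9: → [22,26),[21,25),[20,24),[19,23); WM=21; [9,13) fires=51 [10,14) fires=34 [11,15) fires=49 [12,16) fires=34 [13,17) fires=24 [14,18) fires=15 [15,19) fires=9 [16,20) fires=9 [17,21) fires=9
i=20 t=23 v=3: → [23,27),[22,26),[21,25),[20,24); WM=21
i=21 t=24 v=7: → [24,28),[23,27),[22,26),[21,25); WM=21

19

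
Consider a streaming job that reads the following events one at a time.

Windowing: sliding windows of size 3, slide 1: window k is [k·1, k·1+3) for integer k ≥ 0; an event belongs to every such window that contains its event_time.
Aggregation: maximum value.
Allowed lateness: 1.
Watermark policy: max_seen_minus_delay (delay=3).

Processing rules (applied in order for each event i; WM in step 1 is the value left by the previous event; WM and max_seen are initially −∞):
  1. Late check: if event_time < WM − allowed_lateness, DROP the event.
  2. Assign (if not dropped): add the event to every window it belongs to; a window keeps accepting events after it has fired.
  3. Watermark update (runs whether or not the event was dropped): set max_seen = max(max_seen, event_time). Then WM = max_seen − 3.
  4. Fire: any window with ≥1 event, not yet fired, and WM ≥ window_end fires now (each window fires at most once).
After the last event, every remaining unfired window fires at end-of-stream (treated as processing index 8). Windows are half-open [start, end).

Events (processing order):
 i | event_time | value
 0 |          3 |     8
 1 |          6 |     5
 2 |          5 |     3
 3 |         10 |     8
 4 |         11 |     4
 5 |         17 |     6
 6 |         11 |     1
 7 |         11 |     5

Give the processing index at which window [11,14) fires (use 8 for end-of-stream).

5

i=0 t=3 v=8: → [3,6),[2,5),[1,4); WM=0
i=1 t=6 v=5: → [6,9),[5,8),[4,7); WM=3
i=2 t=5 v=3: → [5,8),[4,7),[3,6); WM=3
i=3 t=10 v=8: → [10,13),[9,12),[8,11); WM=7; [1,4) fires=8 [2,5) fires=8 [3,6) fires=8 [4,7) fires=5
i=4 t=11 v=4: → [11,14),[10,13),[9,12); WM=8; [5,8) fires=5
i=5 t=17 v=6: → [17,20),[16,19),[15,18); WM=14; [6,9) fires=5 [8,11) fires=8 [9,12) fires=8 [10,13) fires=8 [11,14) fires=4
i=6 t=11 v=1: DROP (t<14-1); WM=14
i=7 t=11 v=5: DROP (t<14-1); WM=14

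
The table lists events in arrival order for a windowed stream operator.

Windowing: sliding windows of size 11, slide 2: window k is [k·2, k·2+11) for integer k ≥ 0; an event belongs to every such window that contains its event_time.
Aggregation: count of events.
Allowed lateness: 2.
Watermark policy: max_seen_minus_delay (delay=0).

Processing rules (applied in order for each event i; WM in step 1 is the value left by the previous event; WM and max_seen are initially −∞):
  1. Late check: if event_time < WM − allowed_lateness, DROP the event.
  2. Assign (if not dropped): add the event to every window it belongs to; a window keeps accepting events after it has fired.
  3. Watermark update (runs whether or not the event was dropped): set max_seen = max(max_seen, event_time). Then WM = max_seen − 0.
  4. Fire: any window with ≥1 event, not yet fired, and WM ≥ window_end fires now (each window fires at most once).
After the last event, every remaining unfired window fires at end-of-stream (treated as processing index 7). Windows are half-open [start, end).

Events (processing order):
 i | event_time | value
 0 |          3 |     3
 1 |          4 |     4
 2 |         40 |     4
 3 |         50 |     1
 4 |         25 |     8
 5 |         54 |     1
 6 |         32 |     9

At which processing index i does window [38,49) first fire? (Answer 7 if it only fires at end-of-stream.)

3

i=0 t=3 v=3: → [2,13),[0,11); WM=3
i=1 t=4 v=4: → [4,15),[2,13),[0,11); WM=4
i=2 t=40 v=4: → [40,51),[38,49),[36,47),[34,45),[32,43),[30,41); WM=40; [0,11) fires=2 [2,13) fires=2 [4,15) fires=1
i=3 t=50 v=1: → [50,61),[48,59),[46,57),[44,55),[42,53),[40,51); WM=50; [30,41) fires=1 [32,43) fires=1 [34,45) fires=1 [36,47) fires=1 [38,49) fires=1
i=4 t=25 v=8: DROP (t<50-2); WM=50
i=5 t=54 v=1: → [54,65),[52,63),[50,61),[48,59),[46,57),[44,55); WM=54; [40,51) fires=2 [42,53) fires=1
i=6 t=32 v=9: DROP (t<54-2); WM=54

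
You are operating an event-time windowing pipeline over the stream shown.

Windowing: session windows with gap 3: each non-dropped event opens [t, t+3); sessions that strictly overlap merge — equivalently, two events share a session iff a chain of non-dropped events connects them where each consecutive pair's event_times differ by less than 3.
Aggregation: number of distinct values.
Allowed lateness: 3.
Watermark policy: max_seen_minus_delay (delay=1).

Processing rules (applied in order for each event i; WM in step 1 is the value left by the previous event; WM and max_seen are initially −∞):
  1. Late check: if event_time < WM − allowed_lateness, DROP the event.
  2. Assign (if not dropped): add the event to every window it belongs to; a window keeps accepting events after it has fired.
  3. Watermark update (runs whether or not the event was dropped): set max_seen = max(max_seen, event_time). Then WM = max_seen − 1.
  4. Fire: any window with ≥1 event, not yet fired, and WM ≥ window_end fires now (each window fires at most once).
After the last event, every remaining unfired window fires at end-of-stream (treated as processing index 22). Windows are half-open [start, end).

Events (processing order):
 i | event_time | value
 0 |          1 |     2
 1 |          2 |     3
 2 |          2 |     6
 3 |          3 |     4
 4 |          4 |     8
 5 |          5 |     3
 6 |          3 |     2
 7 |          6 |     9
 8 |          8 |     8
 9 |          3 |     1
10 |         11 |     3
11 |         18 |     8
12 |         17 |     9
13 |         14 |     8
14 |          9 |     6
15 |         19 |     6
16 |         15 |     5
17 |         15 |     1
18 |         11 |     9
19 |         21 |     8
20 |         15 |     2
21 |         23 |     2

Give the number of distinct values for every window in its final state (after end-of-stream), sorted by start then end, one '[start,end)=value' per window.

i=0 t=1 v=2: → [1,4); WM=0
i=1 t=2 v=3: → [1,5); WM=1
i=2 t=2 v=6: → [1,5); WM=1
i=3 t=3 v=4: → [1,6); WM=2
i=4 t=4 v=8: → [1,7); WM=3
i=5 t=5 v=3: → [1,8); WM=4
i=6 t=3 v=2: → [1,8); WM=4
i=7 t=6 v=9: → [1,9); WM=5
i=8 t=8 v=8: → [1,11); WM=7
i=9 t=3 v=1: DROP (t<7-3); WM=7
i=10 t=11 v=3: → [11,14); WM=10
i=11 t=18 v=8: → [18,21); WM=17
i=12 t=17 v=9: → [17,21); WM=17
i=13 t=14 v=8: → [14,17); WM=17
i=14 t=9 v=6: DROP (t<17-3); WM=17
i=15 t=19 v=6: → [17,22); WM=18
i=16 t=15 v=5: → [14,22); WM=18
i=17 t=15 v=1: → [14,22); WM=18
i=18 t=11 v=9: DROP (t<18-3); WM=18
i=19 t=21 v=8: → [14,24); WM=20
i=20 t=15 v=2: DROP (t<20-3); WM=20
i=21 t=23 v=2: → [14,26); WM=22

[1,11)=6 [11,14)=1 [14,26)=6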